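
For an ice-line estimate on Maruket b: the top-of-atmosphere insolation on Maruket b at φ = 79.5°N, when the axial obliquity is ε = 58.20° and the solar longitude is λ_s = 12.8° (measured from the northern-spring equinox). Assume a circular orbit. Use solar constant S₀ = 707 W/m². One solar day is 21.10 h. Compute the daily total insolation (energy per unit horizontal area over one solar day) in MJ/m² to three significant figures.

Solar declination: sin δ = sin ε · sin λ_s = sin 58.20° × sin 12.8° = 0.18829, so δ = +10.853°.
cos H₀ = −tan(+79.5°) tan(+10.853°) = -1.0344 ≤ −1 ⇒ polar day, H₀ = π.
Bracket: H₀ sin φ sin δ + cos φ cos δ sin H₀ = 3.1416×0.98325×0.18829 + 0.18224×0.98211×0.00000 = 0.581624 + 0.000000 = 0.581624.
Q̄ = (S₀/π) × [bracket] = (707/π) × 0.581624 = 130.89 W/m².
Daily total = Q̄ × 21.10 h × 3600 s/h = 130.89 × 21.10 × 3600 / 10⁶ = 9.942 MJ/m².

9.94 MJ/m²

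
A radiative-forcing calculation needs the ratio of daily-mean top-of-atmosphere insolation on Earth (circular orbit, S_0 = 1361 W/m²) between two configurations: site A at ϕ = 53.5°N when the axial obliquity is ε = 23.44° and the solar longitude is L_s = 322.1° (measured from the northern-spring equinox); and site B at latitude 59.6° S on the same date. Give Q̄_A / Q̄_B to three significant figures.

— Configuration A (ϕ=+53.5°):
Solar declination: sin δ = sin ε · sin L_s = sin 23.44° × sin 322.1° = -0.24436, so δ = -14.144°.
cos h₀ = −tan(+53.5°) tan(-14.144°) = 0.3406, h₀ = 1.2233 rad.
Bracket: h₀ sin ϕ sin δ + cos ϕ cos δ sin h₀ = 1.2233×0.80386×-0.24436 + 0.59482×0.96969×0.94023 = -0.240294 + 0.542316 = 0.302022.
Q̄ = (S_0/π) × [bracket] = (1361/π) × 0.302022 = 130.84 W/m².
— Configuration B (ϕ=-59.6°):
cos h₀ = −tan(-59.6°) tan(-14.144°) = -0.4295, h₀ = 2.0148 rad.
Bracket: h₀ sin ϕ sin δ + cos ϕ cos δ sin h₀ = 2.0148×-0.86251×-0.24436 + 0.50603×0.96969×0.90306 = 0.424645 + 0.443125 = 0.867770.
Q̄ = (S_0/π) × [bracket] = (1361/π) × 0.867770 = 375.94 W/m².
Ratio Q̄_A / Q̄_B = 130.84 / 375.94 = 0.3480.

Q̄_A / Q̄_B ≈ 0.348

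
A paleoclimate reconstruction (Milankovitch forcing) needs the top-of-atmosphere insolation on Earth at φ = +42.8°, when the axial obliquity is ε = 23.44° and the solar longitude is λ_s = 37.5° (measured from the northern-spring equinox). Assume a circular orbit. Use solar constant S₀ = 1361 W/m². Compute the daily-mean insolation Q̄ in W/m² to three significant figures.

Q̄ ≈ 429 W/m²

Solar declination: sin δ = sin ε · sin λ_s = sin 23.44° × sin 37.5° = 0.24216, so δ = +14.014°.
cos H₀ = −tan(+42.8°) tan(+14.014°) = -0.2311, H₀ = 1.8040 rad.
Bracket: H₀ sin φ sin δ + cos φ cos δ sin H₀ = 1.8040×0.67944×0.24216 + 0.73373×0.97024×0.97293 = 0.296818 + 0.692623 = 0.989441.
Q̄ = (S₀/π) × [bracket] = (1361/π) × 0.989441 = 428.6 W/m².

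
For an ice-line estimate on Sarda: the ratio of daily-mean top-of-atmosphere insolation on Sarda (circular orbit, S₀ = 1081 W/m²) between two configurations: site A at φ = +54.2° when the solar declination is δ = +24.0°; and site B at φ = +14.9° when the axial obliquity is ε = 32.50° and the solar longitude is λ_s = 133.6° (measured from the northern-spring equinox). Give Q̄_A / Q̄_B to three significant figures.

— Configuration A (φ=+54.2°):
cos H₀ = −tan(+54.2°) tan(+24.000°) = -0.6173, H₀ = 2.2361 rad.
Bracket: H₀ sin φ sin δ + cos φ cos δ sin H₀ = 2.2361×0.81106×0.40674 + 0.58496×0.91355×0.78671 = 0.737668 + 0.420410 = 1.158078.
Q̄ = (S₀/π) × [bracket] = (1081/π) × 1.158078 = 398.49 W/m².
— Configuration B (φ=+14.9°):
Solar declination: sin δ = sin ε · sin λ_s = sin 32.50° × sin 133.6° = 0.38910, so δ = +22.898°.
cos H₀ = −tan(+14.9°) tan(+22.898°) = -0.1124, H₀ = 1.6834 rad.
Bracket: H₀ sin φ sin δ + cos φ cos δ sin H₀ = 1.6834×0.25713×0.38910 + 0.96638×0.92120×0.99366 = 0.168423 + 0.884585 = 1.053008.
Q̄ = (S₀/π) × [bracket] = (1081/π) × 1.053008 = 362.33 W/m².
Ratio Q̄_A / Q̄_B = 398.49 / 362.33 = 1.100.

Q̄_A / Q̄_B ≈ 1.10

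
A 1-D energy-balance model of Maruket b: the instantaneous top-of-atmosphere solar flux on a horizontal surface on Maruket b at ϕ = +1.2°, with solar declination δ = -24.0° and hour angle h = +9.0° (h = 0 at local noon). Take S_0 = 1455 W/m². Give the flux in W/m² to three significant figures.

cos θ_z = sin ϕ sin δ + cos ϕ cos δ cos h = -0.008518 + 0.902100 = 0.893582.
Flux = S_0 · cos θ_z = 1455 × 0.893582 = 1300 W/m².

1.30e+03 W/m²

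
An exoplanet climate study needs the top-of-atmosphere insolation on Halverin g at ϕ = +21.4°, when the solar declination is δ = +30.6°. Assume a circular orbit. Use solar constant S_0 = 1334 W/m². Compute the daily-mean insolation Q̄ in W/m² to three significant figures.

Q̄ ≈ 473 W/m²

cos h₀ = −tan(+21.4°) tan(+30.600°) = -0.2318, h₀ = 1.8047 rad.
Bracket: h₀ sin ϕ sin δ + cos ϕ cos δ sin h₀ = 1.8047×0.36488×0.50904 + 0.93106×0.86074×0.97277 = 0.335202 + 0.779578 = 1.114780.
Q̄ = (S_0/π) × [bracket] = (1334/π) × 1.114780 = 473.4 W/m².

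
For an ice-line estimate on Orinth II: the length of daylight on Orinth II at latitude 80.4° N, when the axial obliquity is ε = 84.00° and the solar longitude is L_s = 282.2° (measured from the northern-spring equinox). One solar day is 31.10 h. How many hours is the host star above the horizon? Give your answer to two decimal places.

Solar declination: sin δ = sin ε · sin L_s = sin 84.00° × sin 282.2° = -0.97206, so δ = -76.425°.
cos h₀ = −tan ϕ · tan δ = 24.4846 ≥ 1, so the host star never rises (polar night) and h₀ = 0.
Daylight = 2h₀/(2π) × 31.10 h = (0.0000/π) × 31.10 = 0.00 h.

0.00 h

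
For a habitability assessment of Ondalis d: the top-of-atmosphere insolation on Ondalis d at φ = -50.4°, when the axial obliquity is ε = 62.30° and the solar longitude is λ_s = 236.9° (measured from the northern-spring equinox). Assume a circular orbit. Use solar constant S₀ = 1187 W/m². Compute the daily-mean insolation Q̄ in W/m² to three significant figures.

Q̄ ≈ 678 W/m²

Solar declination: sin δ = sin ε · sin λ_s = sin 62.30° × sin 236.9° = -0.74171, so δ = -47.877°.
cos H₀ = −tan(-50.4°) tan(-47.877°) = -1.3367 ≤ −1 ⇒ polar day, H₀ = π.
Bracket: H₀ sin φ sin δ + cos φ cos δ sin H₀ = 3.1416×-0.77051×-0.74171 + 0.63742×0.67072×0.00000 = 1.795409 + 0.000000 = 1.795409.
Q̄ = (S₀/π) × [bracket] = (1187/π) × 1.795409 = 678.4 W/m².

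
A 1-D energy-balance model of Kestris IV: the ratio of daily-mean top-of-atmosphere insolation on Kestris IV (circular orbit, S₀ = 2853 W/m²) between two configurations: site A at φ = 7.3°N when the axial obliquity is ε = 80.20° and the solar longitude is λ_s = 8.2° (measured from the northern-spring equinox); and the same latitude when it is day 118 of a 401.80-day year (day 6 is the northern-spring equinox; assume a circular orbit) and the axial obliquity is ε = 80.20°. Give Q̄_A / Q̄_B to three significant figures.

Q̄_A / Q̄_B ≈ 2.15

— Configuration A (φ=+7.3°):
Solar declination: sin δ = sin ε · sin λ_s = sin 80.20° × sin 8.2° = 0.14055, so δ = +8.080°.
cos H₀ = −tan(+7.3°) tan(+8.080°) = -0.0182, H₀ = 1.5890 rad.
Bracket: H₀ sin φ sin δ + cos φ cos δ sin H₀ = 1.5890×0.12706×0.14055 + 0.99189×0.99007×0.99983 = 0.028377 + 0.981874 = 1.010251.
Q̄ = (S₀/π) × [bracket] = (2853/π) × 1.010251 = 917.45 W/m².
— Configuration B (φ=+7.3°):
Solar longitude: λ_s = 360° × (118 − 6)/401.80 = 100.348°.
sin δ = sin 80.20° × sin 100.348° = 0.96938, so δ = +75.784°.
cos H₀ = −tan(+7.3°) tan(+75.784°) = -0.5057, H₀ = 2.1010 rad.
Bracket: H₀ sin φ sin δ + cos φ cos δ sin H₀ = 2.1010×0.12706×0.96938 + 0.99189×0.24557×0.86272 = 0.258779 + 0.210140 = 0.468919.
Q̄ = (S₀/π) × [bracket] = (2853/π) × 0.468919 = 425.84 W/m².
Ratio Q̄_A / Q̄_B = 917.45 / 425.84 = 2.154.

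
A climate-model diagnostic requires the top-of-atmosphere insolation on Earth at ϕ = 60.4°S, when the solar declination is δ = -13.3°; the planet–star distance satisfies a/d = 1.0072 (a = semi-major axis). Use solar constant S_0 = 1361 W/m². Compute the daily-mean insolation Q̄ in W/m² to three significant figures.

Q̄ ≈ 368 W/m²

cos h₀ = −tan(-60.4°) tan(-13.300°) = -0.4161, h₀ = 2.0000 rad.
Bracket: h₀ sin ϕ sin δ + cos ϕ cos δ sin h₀ = 2.0000×-0.86949×-0.23005 + 0.49394×0.97318×0.90931 = 0.400052 + 0.437099 = 0.837151.
Inverse-square distance factor (a/d)² = 1.0072² = 1.014452.
Q̄ = (S_0/π) × 1.014452 × [bracket] = (1361/π) × 1.014452 × 0.837151 = 367.9 W/m².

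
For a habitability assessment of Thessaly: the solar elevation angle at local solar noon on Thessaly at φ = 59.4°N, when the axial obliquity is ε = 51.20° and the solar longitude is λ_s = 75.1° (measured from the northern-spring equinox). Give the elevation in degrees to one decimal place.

Solar declination: sin δ = sin ε · sin λ_s = sin 51.20° × sin 75.1° = 0.75313, so δ = +48.863°.
At local noon the hour angle is zero, so the zenith angle equals |φ − δ| = |+59.4° − (+48.863°)| = 10.537°.
Elevation = 90° − 10.537° = 79.5°.

79.5°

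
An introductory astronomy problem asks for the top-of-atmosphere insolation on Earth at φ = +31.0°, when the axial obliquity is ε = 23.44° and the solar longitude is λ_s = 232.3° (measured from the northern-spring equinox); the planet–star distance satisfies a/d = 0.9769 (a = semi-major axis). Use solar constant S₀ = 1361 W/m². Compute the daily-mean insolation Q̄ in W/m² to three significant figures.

Q̄ ≈ 238 W/m²

Solar declination: sin δ = sin ε · sin λ_s = sin 23.44° × sin 232.3° = -0.31474, so δ = -18.345°.
cos H₀ = −tan(+31.0°) tan(-18.345°) = 0.1992, H₀ = 1.3702 rad.
Bracket: H₀ sin φ sin δ + cos φ cos δ sin H₀ = 1.3702×0.51504×-0.31474 + 0.85717×0.94918×0.97995 = -0.222114 + 0.797296 = 0.575182.
Inverse-square distance factor (a/d)² = 0.9769² = 0.954334.
Q̄ = (S₀/π) × 0.954334 × [bracket] = (1361/π) × 0.954334 × 0.575182 = 237.8 W/m².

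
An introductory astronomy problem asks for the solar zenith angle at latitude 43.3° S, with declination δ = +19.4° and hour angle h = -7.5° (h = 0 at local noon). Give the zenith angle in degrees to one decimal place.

θ_z = 63.1°

cos θ_z = sin ϕ sin δ + cos ϕ cos δ cos h = -0.227802 + 0.680579 = 0.452777.
θ_z = arccos(0.452777) = 63.1°.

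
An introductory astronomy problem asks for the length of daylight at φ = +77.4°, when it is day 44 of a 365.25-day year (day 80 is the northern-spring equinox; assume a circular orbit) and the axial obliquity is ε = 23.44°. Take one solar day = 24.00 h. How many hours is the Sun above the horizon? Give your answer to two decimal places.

Solar longitude: λ_s = 360° × (44 − 80)/365.25 = -35.483°, i.e. -35.483° + 360° = 324.517°.
sin δ = sin 23.44° × sin 324.517° = -0.23090, so δ = -13.350°.
cos H₀ = −tan φ · tan δ = 1.0617 ≥ 1, so the Sun never rises (polar night) and H₀ = 0.
Daylight = 2H₀/(2π) × 24.00 h = (0.0000/π) × 24.00 = 0.00 h.

0.00 h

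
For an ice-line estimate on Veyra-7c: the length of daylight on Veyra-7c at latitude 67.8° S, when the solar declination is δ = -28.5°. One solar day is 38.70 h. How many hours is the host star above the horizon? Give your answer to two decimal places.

Sunrise equation: cos H₀ = −tan φ · tan δ = -1.3305 ≤ −1, so the host star never sets (polar day) and H₀ = π.
Daylight = 2H₀/(2π) × 38.70 h = (3.1416/π) × 38.70 = 38.70 h.

38.70 h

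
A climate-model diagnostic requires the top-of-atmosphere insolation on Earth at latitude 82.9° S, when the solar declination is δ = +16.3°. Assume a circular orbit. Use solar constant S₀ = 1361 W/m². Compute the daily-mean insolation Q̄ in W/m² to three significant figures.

Q̄ ≈ 0.00 W/m²

cos H₀ = −tan(-82.9°) tan(+16.300°) = 2.3477 ≥ 1 ⇒ polar night, H₀ = 0 and Q̄ = 0.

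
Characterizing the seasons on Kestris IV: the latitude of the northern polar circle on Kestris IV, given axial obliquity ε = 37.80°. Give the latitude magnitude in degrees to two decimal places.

The polar circle is the lowest latitude that experiences at least one full rotation of continuous daylight at the northern-summer solstice; it lies at |φ| = 90° − ε = 90° − 37.80° = 52.20°.

52.20°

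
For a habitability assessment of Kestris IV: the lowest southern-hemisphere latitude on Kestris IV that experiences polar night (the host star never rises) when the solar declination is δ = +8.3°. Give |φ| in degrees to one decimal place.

Polar night requires cos H₀ = −tan φ tan δ ≥ 1, i.e. tan φ tan δ ≤ −1.
The boundary is |tan φ| · |tan δ| = 1, so |φ| = 90° − |δ| = 90° − 8.3° = 81.7° in the southern hemisphere.

|φ| = 81.7°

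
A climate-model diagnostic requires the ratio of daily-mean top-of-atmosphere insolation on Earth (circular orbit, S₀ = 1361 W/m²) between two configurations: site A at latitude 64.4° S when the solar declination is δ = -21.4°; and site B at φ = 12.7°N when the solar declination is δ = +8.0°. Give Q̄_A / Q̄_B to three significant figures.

Q̄_A / Q̄_B ≈ 1.05

— Configuration A (φ=-64.4°):
cos H₀ = −tan(-64.4°) tan(-21.400°) = -0.8179, H₀ = 2.5286 rad.
Bracket: H₀ sin φ sin δ + cos φ cos δ sin H₀ = 2.5286×-0.90183×-0.36488 + 0.43209×0.93106×0.57529 = 0.832060 + 0.231440 = 1.063500.
Q̄ = (S₀/π) × [bracket] = (1361/π) × 1.063500 = 460.73 W/m².
— Configuration B (φ=+12.7°):
cos H₀ = −tan(+12.7°) tan(+8.000°) = -0.0317, H₀ = 1.6025 rad.
Bracket: H₀ sin φ sin δ + cos φ cos δ sin H₀ = 1.6025×0.21985×0.13917 + 0.97553×0.99027×0.99950 = 0.049031 + 0.965555 = 1.014586.
Q̄ = (S₀/π) × [bracket] = (1361/π) × 1.014586 = 439.54 W/m².
Ratio Q̄_A / Q̄_B = 460.73 / 439.54 = 1.048.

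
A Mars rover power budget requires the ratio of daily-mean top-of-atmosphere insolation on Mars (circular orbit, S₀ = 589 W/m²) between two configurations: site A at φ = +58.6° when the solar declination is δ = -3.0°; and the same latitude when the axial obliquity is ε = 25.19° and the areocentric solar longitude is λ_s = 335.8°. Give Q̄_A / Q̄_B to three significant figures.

Q̄_A / Q̄_B ≈ 1.50

— Configuration A (φ=+58.6°):
cos H₀ = −tan(+58.6°) tan(-3.000°) = 0.0859, H₀ = 1.4848 rad.
Bracket: H₀ sin φ sin δ + cos φ cos δ sin H₀ = 1.4848×0.85355×-0.05234 + 0.52101×0.99863×0.99631 = -0.066333 + 0.518376 = 0.452043.
Q̄ = (S₀/π) × [bracket] = (589/π) × 0.452043 = 84.751 W/m².
— Configuration B (φ=+58.6°):
sin δ = sin 25.19° × sin 335.8° = -0.17447, so δ = -10.048°.
cos H₀ = −tan(+58.6°) tan(-10.048°) = 0.2903, H₀ = 1.2763 rad.
Bracket: H₀ sin φ sin δ + cos φ cos δ sin H₀ = 1.2763×0.85355×-0.17447 + 0.52101×0.98466×0.95694 = -0.190065 + 0.490927 = 0.300862.
Q̄ = (S₀/π) × [bracket] = (589/π) × 0.300862 = 56.407 W/m².
Ratio Q̄_A / Q̄_B = 84.751 / 56.407 = 1.502.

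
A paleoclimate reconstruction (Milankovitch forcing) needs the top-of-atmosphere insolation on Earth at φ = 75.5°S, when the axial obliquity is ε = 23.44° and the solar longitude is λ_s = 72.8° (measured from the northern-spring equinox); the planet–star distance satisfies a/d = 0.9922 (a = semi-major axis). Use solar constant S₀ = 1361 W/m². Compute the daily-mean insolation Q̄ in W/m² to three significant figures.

Solar declination: sin δ = sin ε · sin λ_s = sin 23.44° × sin 72.8° = 0.38000, so δ = +22.334°.
cos H₀ = −tan(-75.5°) tan(+22.334°) = 1.5885 ≥ 1 ⇒ polar night, H₀ = 0 and Q̄ = 0.
Inverse-square distance factor (a/d)² = 0.9922² = 0.984461.

Q̄ ≈ 0.00 W/m²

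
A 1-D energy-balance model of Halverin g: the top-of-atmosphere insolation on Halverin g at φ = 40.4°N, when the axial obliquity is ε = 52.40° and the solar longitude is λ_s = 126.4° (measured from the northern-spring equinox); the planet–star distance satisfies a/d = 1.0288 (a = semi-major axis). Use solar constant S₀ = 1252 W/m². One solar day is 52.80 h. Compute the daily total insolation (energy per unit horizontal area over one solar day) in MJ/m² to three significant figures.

111 MJ/m²

Solar declination: sin δ = sin ε · sin λ_s = sin 52.40° × sin 126.4° = 0.63771, so δ = +39.621°.
cos H₀ = −tan(+40.4°) tan(+39.621°) = -0.7046, H₀ = 2.3526 rad.
Bracket: H₀ sin φ sin δ + cos φ cos δ sin H₀ = 2.3526×0.64812×0.63771 + 0.76154×0.77028×0.70961 = 0.972359 + 0.416257 = 1.388616.
Inverse-square distance factor (a/d)² = 1.0288² = 1.058429.
Q̄ = (S₀/π) × 1.058429 × [bracket] = (1252/π) × 1.058429 × 1.388616 = 585.73 W/m².
Daily total = Q̄ × 52.80 h × 3600 s/h = 585.73 × 52.80 × 3600 / 10⁶ = 111.3 MJ/m².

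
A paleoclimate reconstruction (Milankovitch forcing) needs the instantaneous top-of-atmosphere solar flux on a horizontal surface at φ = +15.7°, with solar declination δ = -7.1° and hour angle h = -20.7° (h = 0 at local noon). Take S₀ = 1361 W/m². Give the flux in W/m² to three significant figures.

cos θ_z = sin φ sin δ + cos φ cos δ cos h = -0.033447 + 0.893639 = 0.860192.
Flux = S₀ · cos θ_z = 1361 × 0.860192 = 1171 W/m².

1.17e+03 W/m²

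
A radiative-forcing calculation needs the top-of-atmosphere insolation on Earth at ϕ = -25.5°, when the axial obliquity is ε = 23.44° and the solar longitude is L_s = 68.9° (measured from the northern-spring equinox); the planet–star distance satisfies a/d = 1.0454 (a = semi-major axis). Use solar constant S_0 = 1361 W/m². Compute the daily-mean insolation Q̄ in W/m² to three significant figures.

Solar declination: sin δ = sin ε · sin L_s = sin 23.44° × sin 68.9° = 0.37112, so δ = +21.785°.
cos h₀ = −tan(-25.5°) tan(+21.785°) = 0.1906, h₀ = 1.3790 rad.
Bracket: h₀ sin ϕ sin δ + cos ϕ cos δ sin h₀ = 1.3790×-0.43051×0.37112 + 0.90259×0.92859×0.98166 = -0.220324 + 0.822765 = 0.602441.
Inverse-square distance factor (a/d)² = 1.0454² = 1.092861.
Q̄ = (S_0/π) × 1.092861 × [bracket] = (1361/π) × 1.092861 × 0.602441 = 285.2 W/m².

Q̄ ≈ 285 W/m²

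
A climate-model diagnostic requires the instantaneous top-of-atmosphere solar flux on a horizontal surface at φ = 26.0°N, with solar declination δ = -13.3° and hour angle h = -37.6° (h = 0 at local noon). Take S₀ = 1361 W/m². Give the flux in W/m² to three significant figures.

cos θ_z = sin φ sin δ + cos φ cos δ cos h = -0.100847 + 0.693006 = 0.592159.
Flux = S₀ · cos θ_z = 1361 × 0.592159 = 805.9 W/m².

806 W/m²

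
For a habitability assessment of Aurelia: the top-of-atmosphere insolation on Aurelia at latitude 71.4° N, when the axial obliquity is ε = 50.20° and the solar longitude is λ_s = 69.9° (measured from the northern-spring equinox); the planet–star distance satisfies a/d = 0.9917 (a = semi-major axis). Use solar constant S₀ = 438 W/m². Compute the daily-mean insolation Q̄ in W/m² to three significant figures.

Solar declination: sin δ = sin ε · sin λ_s = sin 50.20° × sin 69.9° = 0.72149, so δ = +46.178°.
cos H₀ = −tan(+71.4°) tan(+46.178°) = -3.0962 ≤ −1 ⇒ polar day, H₀ = π.
Bracket: H₀ sin φ sin δ + cos φ cos δ sin H₀ = 3.1416×0.94777×0.72149 + 0.31896×0.69242×0.00000 = 2.148247 + 0.000000 = 2.148247.
Inverse-square distance factor (a/d)² = 0.9917² = 0.983469.
Q̄ = (S₀/π) × 0.983469 × [bracket] = (438/π) × 0.983469 × 2.148247 = 294.6 W/m².

Q̄ ≈ 295 W/m²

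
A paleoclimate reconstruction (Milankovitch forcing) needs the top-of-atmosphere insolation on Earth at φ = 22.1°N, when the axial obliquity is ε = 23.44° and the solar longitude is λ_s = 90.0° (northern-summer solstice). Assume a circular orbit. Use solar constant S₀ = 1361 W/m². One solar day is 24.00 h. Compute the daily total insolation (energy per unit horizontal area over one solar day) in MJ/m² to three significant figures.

41.1 MJ/m²

Solar declination: sin δ = sin ε · sin λ_s = sin 23.44° × sin 90.0° = 0.39779, so δ = +23.440°.
cos H₀ = −tan(+22.1°) tan(+23.440°) = -0.1761, H₀ = 1.7478 rad.
Bracket: H₀ sin φ sin δ + cos φ cos δ sin H₀ = 1.7478×0.37622×0.39779 + 0.92653×0.91748×0.98438 = 0.261570 + 0.836795 = 1.098365.
Q̄ = (S₀/π) × [bracket] = (1361/π) × 1.098365 = 475.83 W/m².
Daily total = Q̄ × 24.00 h × 3600 s/h = 475.83 × 24.00 × 3600 / 10⁶ = 41.11 MJ/m².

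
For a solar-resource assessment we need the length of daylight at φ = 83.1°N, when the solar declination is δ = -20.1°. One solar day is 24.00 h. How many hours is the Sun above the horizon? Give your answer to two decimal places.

cos H₀ = −tan φ · tan δ = 3.0240 ≥ 1, so the Sun never rises (polar night) and H₀ = 0.
Daylight = 2H₀/(2π) × 24.00 h = (0.0000/π) × 24.00 = 0.00 h.

0.00 h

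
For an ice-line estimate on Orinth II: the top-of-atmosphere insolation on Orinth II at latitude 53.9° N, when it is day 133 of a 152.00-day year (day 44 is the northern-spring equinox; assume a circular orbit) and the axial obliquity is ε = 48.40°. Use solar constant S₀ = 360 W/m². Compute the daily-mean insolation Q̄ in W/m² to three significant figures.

Q̄ ≈ 17.1 W/m²

Solar longitude: λ_s = 360° × (133 − 44)/152.00 = 210.789°.
sin δ = sin 48.40° × sin 210.789° = -0.38279, so δ = -22.506°.
cos H₀ = −tan(+53.9°) tan(-22.506°) = 0.5682, H₀ = 0.9665 rad.
Bracket: H₀ sin φ sin δ + cos φ cos δ sin H₀ = 0.9665×0.80799×-0.38279 + 0.58920×0.92384×0.82288 = -0.298929 + 0.447915 = 0.148986.
Q̄ = (S₀/π) × [bracket] = (360/π) × 0.148986 = 17.07 W/m².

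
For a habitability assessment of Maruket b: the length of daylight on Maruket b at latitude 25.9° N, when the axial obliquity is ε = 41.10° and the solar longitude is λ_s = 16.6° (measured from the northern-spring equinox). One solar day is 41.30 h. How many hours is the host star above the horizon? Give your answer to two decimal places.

Solar declination: sin δ = sin ε · sin λ_s = sin 41.10° × sin 16.6° = 0.18780, so δ = +10.825°.
cos H₀ = −tan φ · tan δ = −tan(+25.9°) × tan(+10.825°) = -0.0928, so H₀ = 1.6638 rad = 95.33°.
Daylight = 2H₀/(2π) × 41.30 h = (1.6638/π) × 41.30 = 21.87 h.

21.87 h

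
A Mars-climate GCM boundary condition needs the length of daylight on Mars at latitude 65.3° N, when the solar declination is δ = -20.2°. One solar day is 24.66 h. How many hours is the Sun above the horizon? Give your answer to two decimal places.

cos h₀ = −tan ϕ · tan δ = −tan(+65.3°) × tan(-20.200°) = 0.7999, so h₀ = 0.6436 rad = 36.88°.
Daylight = 2h₀/(2π) × 24.66 h = (0.6436/π) × 24.66 = 5.05 h.

5.05 h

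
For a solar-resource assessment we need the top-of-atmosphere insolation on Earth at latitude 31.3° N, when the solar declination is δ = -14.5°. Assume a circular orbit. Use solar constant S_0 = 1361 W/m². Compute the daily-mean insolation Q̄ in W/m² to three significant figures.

cos h₀ = −tan(+31.3°) tan(-14.500°) = 0.1572, h₀ = 1.4129 rad.
Bracket: h₀ sin ϕ sin δ + cos ϕ cos δ sin h₀ = 1.4129×0.51952×-0.25038 + 0.85446×0.96815×0.98756 = -0.183786 + 0.816955 = 0.633169.
Q̄ = (S_0/π) × [bracket] = (1361/π) × 0.633169 = 274.3 W/m².

Q̄ ≈ 274 W/m²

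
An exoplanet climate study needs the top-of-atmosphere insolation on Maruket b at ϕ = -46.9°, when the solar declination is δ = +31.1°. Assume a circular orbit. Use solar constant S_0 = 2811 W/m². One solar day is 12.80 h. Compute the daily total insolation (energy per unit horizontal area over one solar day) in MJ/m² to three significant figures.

cos h₀ = −tan(-46.9°) tan(+31.100°) = 0.6446, h₀ = 0.8703 rad.
Bracket: h₀ sin ϕ sin δ + cos ϕ cos δ sin h₀ = 0.8703×-0.73016×0.51653 + 0.68327×0.85627×0.76449 = -0.328233 + 0.447275 = 0.119042.
Q̄ = (S_0/π) × [bracket] = (2811/π) × 0.119042 = 106.52 W/m².
Daily total = Q̄ × 12.80 h × 3600 s/h = 106.52 × 12.80 × 3600 / 10⁶ = 4.908 MJ/m².

4.91 MJ/m²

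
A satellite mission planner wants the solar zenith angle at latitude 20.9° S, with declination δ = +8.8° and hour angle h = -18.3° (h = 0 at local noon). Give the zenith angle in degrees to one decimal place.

θ_z = 34.7°

cos θ_z = sin φ sin δ + cos φ cos δ cos h = -0.054576 + 0.876517 = 0.821941.
θ_z = arccos(0.821941) = 34.7°.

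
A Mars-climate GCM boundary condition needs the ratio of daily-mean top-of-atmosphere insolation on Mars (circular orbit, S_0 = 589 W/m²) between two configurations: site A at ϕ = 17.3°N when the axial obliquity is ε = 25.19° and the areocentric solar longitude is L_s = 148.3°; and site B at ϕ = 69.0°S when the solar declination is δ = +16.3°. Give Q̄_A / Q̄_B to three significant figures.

— Configuration A (ϕ=+17.3°):
sin δ = sin 25.19° × sin 148.3° = 0.22365, so δ = +12.924°.
cos h₀ = −tan(+17.3°) tan(+12.924°) = -0.0715, h₀ = 1.6423 rad.
Bracket: h₀ sin ϕ sin δ + cos ϕ cos δ sin h₀ = 1.6423×0.29737×0.22365 + 0.95476×0.97467×0.99744 = 0.109224 + 0.928194 = 1.037418.
Q̄ = (S_0/π) × [bracket] = (589/π) × 1.037418 = 194.50 W/m².
— Configuration B (ϕ=-69.0°):
cos h₀ = −tan(-69.0°) tan(+16.300°) = 0.7618, h₀ = 0.7047 rad.
Bracket: h₀ sin ϕ sin δ + cos ϕ cos δ sin h₀ = 0.7047×-0.93358×0.28067 + 0.35837×0.95981×0.64783 = -0.184651 + 0.222832 = 0.038181.
Q̄ = (S_0/π) × [bracket] = (589/π) × 0.038181 = 7.1583 W/m².
Ratio Q̄_A / Q̄_B = 194.50 / 7.1583 = 27.17.

Q̄_A / Q̄_B ≈ 27.2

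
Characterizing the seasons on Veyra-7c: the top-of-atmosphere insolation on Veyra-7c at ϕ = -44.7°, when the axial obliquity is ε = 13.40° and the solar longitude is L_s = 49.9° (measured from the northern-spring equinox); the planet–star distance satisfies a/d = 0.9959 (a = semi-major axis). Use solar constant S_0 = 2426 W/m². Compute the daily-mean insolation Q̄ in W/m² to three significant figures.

Q̄ ≈ 394 W/m²

Solar declination: sin δ = sin ε · sin L_s = sin 13.40° × sin 49.9° = 0.17727, so δ = +10.211°.
cos h₀ = −tan(-44.7°) tan(+10.211°) = 0.1782, h₀ = 1.3916 rad.
Bracket: h₀ sin ϕ sin δ + cos ϕ cos δ sin h₀ = 1.3916×-0.70339×0.17727 + 0.71080×0.98416×0.98399 = -0.173519 + 0.688341 = 0.514822.
Inverse-square distance factor (a/d)² = 0.9959² = 0.991817.
Q̄ = (S_0/π) × 0.991817 × [bracket] = (2426/π) × 0.991817 × 0.514822 = 394.3 W/m².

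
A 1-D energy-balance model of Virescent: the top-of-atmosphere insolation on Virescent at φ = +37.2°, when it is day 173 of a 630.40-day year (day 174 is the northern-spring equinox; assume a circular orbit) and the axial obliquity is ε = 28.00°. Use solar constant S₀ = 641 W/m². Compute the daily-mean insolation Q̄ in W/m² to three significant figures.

Solar longitude: λ_s = 360° × (173 − 174)/630.40 = -0.571°, i.e. -0.571° + 360° = 359.429°.
sin δ = sin 28.00° × sin 359.429° = -0.00468, so δ = -0.268°.
cos H₀ = −tan(+37.2°) tan(-0.268°) = 0.0036, H₀ = 1.5672 rad.
Bracket: H₀ sin φ sin δ + cos φ cos δ sin H₀ = 1.5672×0.60460×-0.00468 + 0.79653×0.99999×0.99999 = -0.004434 + 0.796514 = 0.792080.
Q̄ = (S₀/π) × [bracket] = (641/π) × 0.792080 = 161.6 W/m².

Q̄ ≈ 162 W/m²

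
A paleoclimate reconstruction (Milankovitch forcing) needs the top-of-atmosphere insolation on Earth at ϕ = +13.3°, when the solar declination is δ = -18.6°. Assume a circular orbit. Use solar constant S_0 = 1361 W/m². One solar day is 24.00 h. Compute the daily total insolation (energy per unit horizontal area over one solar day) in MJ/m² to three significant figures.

cos h₀ = −tan(+13.3°) tan(-18.600°) = 0.0796, h₀ = 1.4912 rad.
Bracket: h₀ sin ϕ sin δ + cos ϕ cos δ sin h₀ = 1.4912×0.23005×-0.31896 + 0.97318×0.94777×0.99683 = -0.109419 + 0.919427 = 0.810008.
Q̄ = (S_0/π) × [bracket] = (1361/π) × 0.810008 = 350.91 W/m².
Daily total = Q̄ × 24.00 h × 3600 s/h = 350.91 × 24.00 × 3600 / 10⁶ = 30.32 MJ/m².

30.3 MJ/m²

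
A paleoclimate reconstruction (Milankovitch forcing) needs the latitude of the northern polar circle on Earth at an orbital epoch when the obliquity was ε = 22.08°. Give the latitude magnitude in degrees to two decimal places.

67.92°

The polar circle is the lowest latitude that experiences at least one full rotation of continuous daylight at the northern-summer solstice; it lies at |φ| = 90° − ε = 90° − 22.08° = 67.92°.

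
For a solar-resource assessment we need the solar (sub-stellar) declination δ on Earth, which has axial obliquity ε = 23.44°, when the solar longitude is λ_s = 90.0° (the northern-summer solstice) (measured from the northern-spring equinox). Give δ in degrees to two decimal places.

δ = +23.44°

sin δ = sin ε · sin λ_s = sin 23.44° × sin 90.0° = 0.397789.
δ = arcsin(0.397789) = +23.44°.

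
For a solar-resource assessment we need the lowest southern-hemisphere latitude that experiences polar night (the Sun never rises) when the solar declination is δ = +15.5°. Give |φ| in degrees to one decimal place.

|φ| = 74.5°

Polar night requires cos H₀ = −tan φ tan δ ≥ 1, i.e. tan φ tan δ ≤ −1.
The boundary is |tan φ| · |tan δ| = 1, so |φ| = 90° − |δ| = 90° − 15.5° = 74.5° in the southern hemisphere.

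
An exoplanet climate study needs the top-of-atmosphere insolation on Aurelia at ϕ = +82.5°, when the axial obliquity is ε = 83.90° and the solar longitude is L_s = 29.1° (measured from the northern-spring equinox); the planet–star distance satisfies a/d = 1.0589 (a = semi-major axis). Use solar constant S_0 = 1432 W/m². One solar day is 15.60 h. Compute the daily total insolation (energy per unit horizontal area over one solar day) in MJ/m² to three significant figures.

43.2 MJ/m²

Solar declination: sin δ = sin ε · sin L_s = sin 83.90° × sin 29.1° = 0.48358, so δ = +28.920°.
cos h₀ = −tan(+82.5°) tan(+28.920°) = -4.1965 ≤ −1 ⇒ polar day, h₀ = π.
Bracket: h₀ sin ϕ sin δ + cos ϕ cos δ sin h₀ = 3.1416×0.99144×0.48358 + 0.13053×0.87530×0.00000 = 1.506210 + 0.000000 = 1.506210.
Inverse-square distance factor (a/d)² = 1.0589² = 1.121269.
Q̄ = (S_0/π) × 1.121269 × [bracket] = (1432/π) × 1.121269 × 1.506210 = 769.82 W/m².
Daily total = Q̄ × 15.60 h × 3600 s/h = 769.82 × 15.60 × 3600 / 10⁶ = 43.23 MJ/m².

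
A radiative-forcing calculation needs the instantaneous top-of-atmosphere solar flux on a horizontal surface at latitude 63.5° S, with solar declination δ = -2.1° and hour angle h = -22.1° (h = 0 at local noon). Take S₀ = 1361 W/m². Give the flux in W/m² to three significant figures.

607 W/m²

cos θ_z = sin φ sin δ + cos φ cos δ cos h = 0.032794 + 0.413137 = 0.445931.
Flux = S₀ · cos θ_z = 1361 × 0.445931 = 606.9 W/m².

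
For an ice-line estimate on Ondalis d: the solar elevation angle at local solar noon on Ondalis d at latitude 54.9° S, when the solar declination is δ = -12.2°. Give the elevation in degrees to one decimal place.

47.3°

At local noon the hour angle is zero, so the zenith angle equals |ϕ − δ| = |-54.9° − (-12.200°)| = 42.700°.
Elevation = 90° − 42.700° = 47.3°.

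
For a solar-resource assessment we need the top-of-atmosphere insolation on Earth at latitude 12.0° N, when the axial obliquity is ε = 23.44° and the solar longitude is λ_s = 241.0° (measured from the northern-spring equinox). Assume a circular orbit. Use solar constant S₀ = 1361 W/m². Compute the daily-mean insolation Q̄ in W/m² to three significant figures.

Q̄ ≈ 349 W/m²

Solar declination: sin δ = sin ε · sin λ_s = sin 23.44° × sin 241.0° = -0.34791, so δ = -20.360°.
cos H₀ = −tan(+12.0°) tan(-20.360°) = 0.0789, H₀ = 1.4918 rad.
Bracket: H₀ sin φ sin δ + cos φ cos δ sin H₀ = 1.4918×0.20791×-0.34791 + 0.97815×0.93753×0.99688 = -0.107908 + 0.914184 = 0.806276.
Q̄ = (S₀/π) × [bracket] = (1361/π) × 0.806276 = 349.3 W/m².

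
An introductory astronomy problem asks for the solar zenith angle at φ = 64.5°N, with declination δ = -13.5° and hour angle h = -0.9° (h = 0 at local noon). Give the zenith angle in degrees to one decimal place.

θ_z = 78.0°

cos θ_z = sin φ sin δ + cos φ cos δ cos h = -0.210704 + 0.418564 = 0.207860.
θ_z = arccos(0.207860) = 78.0°.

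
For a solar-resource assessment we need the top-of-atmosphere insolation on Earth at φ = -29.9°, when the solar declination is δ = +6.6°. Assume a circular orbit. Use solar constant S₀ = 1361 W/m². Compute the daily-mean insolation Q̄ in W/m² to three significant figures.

cos H₀ = −tan(-29.9°) tan(+6.600°) = 0.0665, H₀ = 1.5042 rad.
Bracket: H₀ sin φ sin δ + cos φ cos δ sin H₀ = 1.5042×-0.49849×0.11494 + 0.86690×0.99337×0.99778 = -0.086185 + 0.859241 = 0.773056.
Q̄ = (S₀/π) × [bracket] = (1361/π) × 0.773056 = 334.9 W/m².

Q̄ ≈ 335 W/m²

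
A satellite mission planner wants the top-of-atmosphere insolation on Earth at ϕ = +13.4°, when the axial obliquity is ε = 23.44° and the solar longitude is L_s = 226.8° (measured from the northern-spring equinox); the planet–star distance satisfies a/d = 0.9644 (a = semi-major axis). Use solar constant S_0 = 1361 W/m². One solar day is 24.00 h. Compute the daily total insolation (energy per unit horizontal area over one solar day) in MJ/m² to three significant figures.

28.8 MJ/m²

Solar declination: sin δ = sin ε · sin L_s = sin 23.44° × sin 226.8° = -0.28998, so δ = -16.856°.
cos h₀ = −tan(+13.4°) tan(-16.856°) = 0.0722, h₀ = 1.4986 rad.
Bracket: h₀ sin ϕ sin δ + cos ϕ cos δ sin h₀ = 1.4986×0.23175×-0.28998 + 0.97278×0.95703×0.99739 = -0.100710 + 0.928550 = 0.827840.
Inverse-square distance factor (a/d)² = 0.9644² = 0.930067.
Q̄ = (S_0/π) × 0.930067 × [bracket] = (1361/π) × 0.930067 × 0.827840 = 333.56 W/m².
Daily total = Q̄ × 24.00 h × 3600 s/h = 333.56 × 24.00 × 3600 / 10⁶ = 28.82 MJ/m².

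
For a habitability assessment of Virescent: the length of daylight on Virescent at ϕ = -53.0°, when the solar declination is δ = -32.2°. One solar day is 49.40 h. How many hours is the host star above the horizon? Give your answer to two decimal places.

40.26 h

cos h₀ = −tan ϕ · tan δ = −tan(-53.0°) × tan(-32.200°) = -0.8357, so h₀ = 2.5602 rad = 146.69°.
Daylight = 2h₀/(2π) × 49.40 h = (2.5602/π) × 49.40 = 40.26 h.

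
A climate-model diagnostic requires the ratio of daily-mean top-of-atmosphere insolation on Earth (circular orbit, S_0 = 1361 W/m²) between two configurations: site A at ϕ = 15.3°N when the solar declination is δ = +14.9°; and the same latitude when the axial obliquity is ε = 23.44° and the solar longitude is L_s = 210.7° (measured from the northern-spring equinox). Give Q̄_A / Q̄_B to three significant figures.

Q̄_A / Q̄_B ≈ 1.21

— Configuration A (ϕ=+15.3°):
cos h₀ = −tan(+15.3°) tan(+14.900°) = -0.0728, h₀ = 1.6437 rad.
Bracket: h₀ sin ϕ sin δ + cos ϕ cos δ sin h₀ = 1.6437×0.26387×0.25713 + 0.96456×0.96638×0.99735 = 0.111523 + 0.929661 = 1.041184.
Q̄ = (S_0/π) × [bracket] = (1361/π) × 1.041184 = 451.06 W/m².
— Configuration B (ϕ=+15.3°):
Solar declination: sin δ = sin ε · sin L_s = sin 23.44° × sin 210.7° = -0.20309, so δ = -11.718°.
cos h₀ = −tan(+15.3°) tan(-11.718°) = 0.0567, h₀ = 1.5140 rad.
Bracket: h₀ sin ϕ sin δ + cos ϕ cos δ sin h₀ = 1.5140×0.26387×-0.20309 + 0.96456×0.97916×0.99839 = -0.081134 + 0.942938 = 0.861804.
Q̄ = (S_0/π) × [bracket] = (1361/π) × 0.861804 = 373.35 W/m².
Ratio Q̄_A / Q̄_B = 451.06 / 373.35 = 1.208.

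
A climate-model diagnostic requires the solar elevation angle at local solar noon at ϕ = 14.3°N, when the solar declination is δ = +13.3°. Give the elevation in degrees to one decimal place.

89.0°

At local noon the hour angle is zero, so the zenith angle equals |ϕ − δ| = |+14.3° − (+13.300°)| = 1.000°.
Elevation = 90° − 1.000° = 89.0°.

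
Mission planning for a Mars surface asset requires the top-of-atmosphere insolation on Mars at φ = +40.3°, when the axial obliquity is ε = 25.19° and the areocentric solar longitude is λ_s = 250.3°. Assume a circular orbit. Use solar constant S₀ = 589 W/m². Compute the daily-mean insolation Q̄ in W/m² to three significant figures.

sin δ = sin 25.19° × sin 250.3° = -0.40071, so δ = -23.623°.
cos H₀ = −tan(+40.3°) tan(-23.623°) = 0.3709, H₀ = 1.1908 rad.
Bracket: H₀ sin φ sin δ + cos φ cos δ sin H₀ = 1.1908×0.64679×-0.40071 + 0.76267×0.91620×0.92867 = -0.308626 + 0.648916 = 0.340290.
Q̄ = (S₀/π) × [bracket] = (589/π) × 0.340290 = 63.80 W/m².

Q̄ ≈ 63.8 W/m²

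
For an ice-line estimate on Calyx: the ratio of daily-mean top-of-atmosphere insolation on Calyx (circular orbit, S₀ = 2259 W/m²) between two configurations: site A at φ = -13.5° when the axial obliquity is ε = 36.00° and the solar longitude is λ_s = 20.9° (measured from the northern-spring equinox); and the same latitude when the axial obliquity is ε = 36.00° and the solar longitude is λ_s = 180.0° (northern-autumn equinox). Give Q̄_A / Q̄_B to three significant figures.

— Configuration A (φ=-13.5°):
Solar declination: sin δ = sin ε · sin λ_s = sin 36.00° × sin 20.9° = 0.20969, so δ = +12.104°.
cos H₀ = −tan(-13.5°) tan(+12.104°) = 0.0515, H₀ = 1.5193 rad.
Bracket: H₀ sin φ sin δ + cos φ cos δ sin H₀ = 1.5193×-0.23345×0.20969 + 0.97237×0.97777×0.99867 = -0.074373 + 0.949490 = 0.875117.
Q̄ = (S₀/π) × [bracket] = (2259/π) × 0.875117 = 629.26 W/m².
— Configuration B (φ=-13.5°):
Solar declination: sin δ = sin ε · sin λ_s = sin 36.00° × sin 180.0° = 0.00000, so δ = +0.000°.
cos H₀ = −tan(-13.5°) tan(+0.000°) = 0.0000, H₀ = 1.5708 rad.
Bracket: H₀ sin φ sin δ + cos φ cos δ sin H₀ = 1.5708×-0.23345×0.00000 + 0.97237×1.00000×1.00000 = -0.000000 + 0.972370 = 0.972370.
Q̄ = (S₀/π) × [bracket] = (2259/π) × 0.972370 = 699.19 W/m².
Ratio Q̄_A / Q̄_B = 629.26 / 699.19 = 0.9000.

Q̄_A / Q̄_B ≈ 0.900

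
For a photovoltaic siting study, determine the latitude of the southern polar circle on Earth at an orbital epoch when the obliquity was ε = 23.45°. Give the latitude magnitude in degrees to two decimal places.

The polar circle is the lowest latitude that experiences at least one full rotation of continuous darkness at the northern-summer solstice; it lies at |φ| = 90° − ε = 90° − 23.45° = 66.55°.

66.55°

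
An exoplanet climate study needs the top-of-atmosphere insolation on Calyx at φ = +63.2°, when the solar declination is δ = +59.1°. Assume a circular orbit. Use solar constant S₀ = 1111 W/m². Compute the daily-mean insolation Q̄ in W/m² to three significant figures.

Q̄ ≈ 851 W/m²

cos H₀ = −tan(+63.2°) tan(+59.100°) = -3.3078 ≤ −1 ⇒ polar day, H₀ = π.
Bracket: H₀ sin φ sin δ + cos φ cos δ sin H₀ = 3.1416×0.89259×0.85806 + 0.45088×0.51354×0.00000 = 2.406138 + 0.000000 = 2.406138.
Q̄ = (S₀/π) × [bracket] = (1111/π) × 2.406138 = 850.9 W/m².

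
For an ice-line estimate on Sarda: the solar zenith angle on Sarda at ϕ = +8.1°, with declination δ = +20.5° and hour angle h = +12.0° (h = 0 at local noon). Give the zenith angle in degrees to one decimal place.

cos θ_z = sin ϕ sin δ + cos ϕ cos δ cos h = 0.049345 + 0.907063 = 0.956408.
θ_z = arccos(0.956408) = 17.0°.

θ_z = 17.0°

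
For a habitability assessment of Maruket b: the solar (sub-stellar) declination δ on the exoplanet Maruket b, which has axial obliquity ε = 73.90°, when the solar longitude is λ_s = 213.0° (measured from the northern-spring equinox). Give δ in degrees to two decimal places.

δ = -31.55°

sin δ = sin ε · sin λ_s = sin 73.90° × sin 213.0° = -0.523278.
δ = arcsin(-0.523278) = -31.55°.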